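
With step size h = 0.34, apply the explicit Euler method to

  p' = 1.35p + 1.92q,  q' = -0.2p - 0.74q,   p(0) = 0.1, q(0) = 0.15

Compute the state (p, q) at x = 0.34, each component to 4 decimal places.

Euler on (p,q): p_{n+1} = p_n + h·p', q_{n+1} = q_n + h·q'.
0.000000: (0.100000, 0.150000); f=(0.423000, -0.131000) → (0.243820, 0.105460)
(p(0.34), q(0.34)) ≈ (0.2438, 0.1055)

0.2438, 0.1055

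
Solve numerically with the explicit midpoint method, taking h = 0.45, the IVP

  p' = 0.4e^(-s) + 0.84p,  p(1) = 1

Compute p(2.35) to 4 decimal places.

Midpoint: k1 = f(s_n, p_n); k2 = f(s_n + h/2, p_n + (h/2)·k1); p_{n+1} = p_n + h·k2.
s=1.000000, p=1.000000:
  k1 = f(1.000000, 1.000000) = 0.987152
  k2 = f(1.225000, 1.222109) = 1.144075
  p ← 1.000000 + 0.45·1.144075 = 1.514834
s=1.450000, p=1.514834:
  k1 = f(1.450000, 1.514834) = 1.366288
  k2 = f(1.675000, 1.822249) = 1.605612
  p ← 1.514834 + 0.45·1.605612 = 2.237359
s=1.900000, p=2.237359:
  k1 = f(1.900000, 2.237359) = 1.939209
  k2 = f(2.125000, 2.673681) = 2.293665
  p ← 2.237359 + 0.45·2.293665 = 3.269508
p(2.35) ≈ 3.2695

3.2695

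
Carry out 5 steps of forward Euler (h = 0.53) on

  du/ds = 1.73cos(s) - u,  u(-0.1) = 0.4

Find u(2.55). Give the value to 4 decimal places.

Euler: u_{n+1} = u_n + h·f(s_n, u_n).
s=-0.100000, u=0.400000: f=1.321357 → u ← 0.400000 + 0.53·1.321357 = 1.100319
s=0.430000, u=1.100319: f=0.472191 → u ← 1.100319 + 0.53·0.472191 = 1.350581
s=0.960000, u=1.350581: f=-0.358391 → u ← 1.350581 + 0.53·(-0.358391) = 1.160633
s=1.490000, u=1.160633: f=-1.021008 → u ← 1.160633 + 0.53·(-1.021008) = 0.619499
s=2.020000, u=0.619499: f=-1.370749 → u ← 0.619499 + 0.53·(-1.370749) = -0.106998
u(2.55) ≈ -0.1070

-0.1070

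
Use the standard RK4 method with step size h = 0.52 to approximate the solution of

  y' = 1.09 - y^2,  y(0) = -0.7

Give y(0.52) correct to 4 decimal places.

RK4: k1 = f(s_n, y_n); k2 = f(s_n + h/2, y_n + (h/2)·k1); k3 = f(s_n + h/2, y_n + (h/2)·k2); k4 = f(s_n + h, y_n + h·k3); y_{n+1} = y_n + (h/6)·(k1 + 2k2 + 2k3 + k4).
s=0.000000, y=-0.700000:
  k1 = f(0.000000, -0.700000) = 0.600000
  k2 = f(0.260000, -0.544000) = 0.794064
  k3 = f(0.260000, -0.493543) = 0.846415
  k4 = f(0.520000, -0.259864) = 1.022471
  y ← -0.700000 + (0.52/6)·(k1 + 2k2 + 2k3 + k4) = -0.275036
y(0.52) ≈ -0.2750

-0.2750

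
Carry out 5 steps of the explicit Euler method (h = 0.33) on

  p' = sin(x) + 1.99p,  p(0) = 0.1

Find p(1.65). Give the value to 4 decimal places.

Euler: p_{n+1} = p_n + h·f(x_n, p_n).
x=0.000000, p=0.100000: f=0.199000 → p ← 0.100000 + 0.33·0.199000 = 0.165670
x=0.330000, p=0.165670: f=0.653726 → p ← 0.165670 + 0.33·0.653726 = 0.381400
x=0.660000, p=0.381400: f=1.372102 → p ← 0.381400 + 0.33·1.372102 = 0.834193
x=0.990000, p=0.834193: f=2.496071 → p ← 0.834193 + 0.33·2.496071 = 1.657897
x=1.320000, p=1.657897: f=4.267930 → p ← 1.657897 + 0.33·4.267930 = 3.066314
p(1.65) ≈ 3.0663

3.0663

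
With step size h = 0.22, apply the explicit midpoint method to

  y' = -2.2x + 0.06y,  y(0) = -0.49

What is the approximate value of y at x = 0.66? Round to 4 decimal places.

Midpoint: k1 = f(x_n, y_n); k2 = f(x_n + h/2, y_n + (h/2)·k1); y_{n+1} = y_n + h·k2.
x=0.000000, y=-0.490000:
  k1 = f(0.000000, -0.490000) = -0.029400
  k2 = f(0.110000, -0.493234) = -0.271594
  y ← -0.490000 + 0.22·(-0.271594) = -0.549751
x=0.220000, y=-0.549751:
  k1 = f(0.220000, -0.549751) = -0.516985
  k2 = f(0.330000, -0.606619) = -0.762397
  y ← -0.549751 + 0.22·(-0.762397) = -0.717478
x=0.440000, y=-0.717478:
  k1 = f(0.440000, -0.717478) = -1.011049
  k2 = f(0.550000, -0.828693) = -1.259722
  y ← -0.717478 + 0.22·(-1.259722) = -0.994617
y(0.66) ≈ -0.9946

-0.9946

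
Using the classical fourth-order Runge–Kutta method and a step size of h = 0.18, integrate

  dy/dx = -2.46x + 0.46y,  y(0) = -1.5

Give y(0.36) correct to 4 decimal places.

-1.9387

RK4: k1 = f(x_n, y_n); k2 = f(x_n + h/2, y_n + (h/2)·k1); k3 = f(x_n + h/2, y_n + (h/2)·k2); k4 = f(x_n + h, y_n + h·k3); y_{n+1} = y_n + (h/6)·(k1 + 2k2 + 2k3 + k4).
x=0.000000, y=-1.500000:
  k1 = f(0.000000, -1.500000) = -0.690000
  k2 = f(0.090000, -1.562100) = -0.939966
  k3 = f(0.090000, -1.584597) = -0.950315
  k4 = f(0.180000, -1.671057) = -1.211486
  y ← -1.500000 + (0.18/6)·(k1 + 2k2 + 2k3 + k4) = -1.670461
x=0.180000, y=-1.670461:
  k1 = f(0.180000, -1.670461) = -1.211212
  k2 = f(0.270000, -1.779471) = -1.482756
  k3 = f(0.270000, -1.803909) = -1.493998
  k4 = f(0.360000, -1.939381) = -1.777715
  y ← -1.670461 + (0.18/6)·(k1 + 2k2 + 2k3 + k4) = -1.938735
y(0.36) ≈ -1.9387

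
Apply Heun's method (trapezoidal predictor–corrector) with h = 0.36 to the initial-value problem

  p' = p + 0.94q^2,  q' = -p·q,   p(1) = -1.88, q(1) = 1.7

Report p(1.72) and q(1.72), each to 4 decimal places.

Heun on (p,q): k1 = f(t_n, state_n); k2 = f(t_n + h, state_n + h·k1); state_{n+1} = state_n + (h/2)·(k1 + k2).
1.000000: (-1.880000, 1.700000)
  k1 = (0.836600, 3.196000)
  predictor → (-1.578824, 2.850560)
  k2 = (6.059327, 4.500533)
  → (-0.638733, 3.085376)
1.360000: (-0.638733, 3.085376)
  k1 = (8.309638, 1.970732)
  predictor → (2.352737, 3.794839)
  k2 = (15.889494, -8.928258)
  → (3.717111, 1.833021)
(p(1.72), q(1.72)) ≈ (3.7171, 1.8330)

3.7171, 1.8330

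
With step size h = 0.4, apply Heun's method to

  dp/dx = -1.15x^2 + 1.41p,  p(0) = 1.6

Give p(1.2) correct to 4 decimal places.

Heun: k1 = f(x_n, p_n); k2 = f(x_n + h, p_n + h·k1); p_{n+1} = p_n + (h/2)·(k1 + k2).
x=0.000000, p=1.600000:
  k1 = f(0.000000, 1.600000) = 2.256000
  k2 = f(0.400000, 2.502400) = 3.344384
  p ← 1.600000 + (0.4/2)·(2.256000 + 3.344384) = 2.720077
x=0.400000, p=2.720077:
  k1 = f(0.400000, 2.720077) = 3.651308
  k2 = f(0.800000, 4.180600) = 5.158646
  p ← 2.720077 + (0.4/2)·(3.651308 + 5.158646) = 4.482068
x=0.800000, p=4.482068:
  k1 = f(0.800000, 4.482068) = 5.583715
  k2 = f(1.200000, 6.715554) = 7.812931
  p ← 4.482068 + (0.4/2)·(5.583715 + 7.812931) = 7.161397
p(1.2) ≈ 7.1614

7.1614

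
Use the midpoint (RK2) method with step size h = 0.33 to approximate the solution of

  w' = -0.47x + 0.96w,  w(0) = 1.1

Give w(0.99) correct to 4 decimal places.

Midpoint: k1 = f(x_n, w_n); k2 = f(x_n + h/2, w_n + (h/2)·k1); w_{n+1} = w_n + h·k2.
x=0.000000, w=1.100000:
  k1 = f(0.000000, 1.100000) = 1.056000
  k2 = f(0.165000, 1.274240) = 1.145720
  w ← 1.100000 + 0.33·1.145720 = 1.478088
x=0.330000, w=1.478088:
  k1 = f(0.330000, 1.478088) = 1.263864
  k2 = f(0.495000, 1.686625) = 1.386510
  w ← 1.478088 + 0.33·1.386510 = 1.935636
x=0.660000, w=1.935636:
  k1 = f(0.660000, 1.935636) = 1.548011
  k2 = f(0.825000, 2.191058) = 1.715666
  w ← 1.935636 + 0.33·1.715666 = 2.501806
w(0.99) ≈ 2.5018

2.5018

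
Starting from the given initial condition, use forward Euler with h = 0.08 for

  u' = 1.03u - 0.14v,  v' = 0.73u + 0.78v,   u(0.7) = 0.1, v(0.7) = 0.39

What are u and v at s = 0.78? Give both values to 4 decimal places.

Euler on (u,v): u_{n+1} = u_n + h·u', v_{n+1} = v_n + h·v'.
0.700000: (0.100000, 0.390000); f=(0.048400, 0.377200) → (0.103872, 0.420176)
(u(0.78), v(0.78)) ≈ (0.1039, 0.4202)

0.1039, 0.4202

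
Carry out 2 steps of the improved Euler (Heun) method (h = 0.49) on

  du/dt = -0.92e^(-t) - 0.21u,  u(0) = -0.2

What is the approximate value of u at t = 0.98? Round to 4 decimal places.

Heun: k1 = f(t_n, u_n); k2 = f(t_n + h, u_n + h·k1); u_{n+1} = u_n + (h/2)·(k1 + k2).
t=0.000000, u=-0.200000:
  k1 = f(0.000000, -0.200000) = -0.878000
  k2 = f(0.490000, -0.630220) = -0.431270
  u ← -0.200000 + (0.49/2)·(-0.878000 + (-0.431270)) = -0.520771
t=0.490000, u=-0.520771:
  k1 = f(0.490000, -0.520771) = -0.454254
  k2 = f(0.980000, -0.743356) = -0.189181
  u ← -0.520771 + (0.49/2)·(-0.454254 + (-0.189181)) = -0.678413
u(0.98) ≈ -0.6784

-0.6784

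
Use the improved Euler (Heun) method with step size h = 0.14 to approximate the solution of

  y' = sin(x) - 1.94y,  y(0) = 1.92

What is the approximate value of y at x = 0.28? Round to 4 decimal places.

1.1584

Heun: k1 = f(x_n, y_n); k2 = f(x_n + h, y_n + h·k1); y_{n+1} = y_n + (h/2)·(k1 + k2).
x=0.000000, y=1.920000:
  k1 = f(0.000000, 1.920000) = -3.724800
  k2 = f(0.140000, 1.398528) = -2.573601
  y ← 1.920000 + (0.14/2)·(-3.724800 + (-2.573601)) = 1.479112
x=0.140000, y=1.479112:
  k1 = f(0.140000, 1.479112) = -2.729934
  k2 = f(0.280000, 1.096921) = -1.851671
  y ← 1.479112 + (0.14/2)·(-2.729934 + (-1.851671)) = 1.158400
y(0.28) ≈ 1.1584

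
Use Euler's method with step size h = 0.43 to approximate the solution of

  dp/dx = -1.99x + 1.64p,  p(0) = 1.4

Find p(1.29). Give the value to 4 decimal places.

5.5782

Euler: p_{n+1} = p_n + h·f(x_n, p_n).
x=0.000000, p=1.400000: f=2.296000 → p ← 1.400000 + 0.43·2.296000 = 2.387280
x=0.430000, p=2.387280: f=3.059439 → p ← 2.387280 + 0.43·3.059439 = 3.702839
x=0.860000, p=3.702839: f=4.361256 → p ← 3.702839 + 0.43·4.361256 = 5.578179
p(1.29) ≈ 5.5782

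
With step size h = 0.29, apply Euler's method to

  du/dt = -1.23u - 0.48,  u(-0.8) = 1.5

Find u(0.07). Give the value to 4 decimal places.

0.1130

Euler: u_{n+1} = u_n + h·f(t_n, u_n).
t=-0.800000, u=1.500000: f=-2.325000 → u ← 1.500000 + 0.29·(-2.325000) = 0.825750
t=-0.510000, u=0.825750: f=-1.495672 → u ← 0.825750 + 0.29·(-1.495672) = 0.392005
t=-0.220000, u=0.392005: f=-0.962166 → u ← 0.392005 + 0.29·(-0.962166) = 0.112977
u(0.07) ≈ 0.1130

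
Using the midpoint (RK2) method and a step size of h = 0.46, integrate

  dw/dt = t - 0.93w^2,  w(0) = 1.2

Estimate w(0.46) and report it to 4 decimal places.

Midpoint: k1 = f(t_n, w_n); k2 = f(t_n + h/2, w_n + (h/2)·k1); w_{n+1} = w_n + h·k2.
t=0.000000, w=1.200000:
  k1 = f(0.000000, 1.200000) = -1.339200
  k2 = f(0.230000, 0.891984) = -0.509941
  w ← 1.200000 + 0.46·(-0.509941) = 0.965427
w(0.46) ≈ 0.9654

0.9654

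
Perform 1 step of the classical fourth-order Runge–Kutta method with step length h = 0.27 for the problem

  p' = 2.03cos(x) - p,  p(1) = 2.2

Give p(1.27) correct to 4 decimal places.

1.8789

RK4: k1 = f(x_n, p_n); k2 = f(x_n + h/2, p_n + (h/2)·k1); k3 = f(x_n + h/2, p_n + (h/2)·k2); k4 = f(x_n + h, p_n + h·k3); p_{n+1} = p_n + (h/6)·(k1 + 2k2 + 2k3 + k4).
x=1.000000, p=2.200000:
  k1 = f(1.000000, 2.200000) = -1.103186
  k2 = f(1.135000, 2.051070) = -1.194141
  k3 = f(1.135000, 2.038791) = -1.181862
  k4 = f(1.270000, 1.880897) = -1.279447
  p ← 2.200000 + (0.27/6)·(k1 + 2k2 + 2k3 + k4) = 1.878941
p(1.27) ≈ 1.8789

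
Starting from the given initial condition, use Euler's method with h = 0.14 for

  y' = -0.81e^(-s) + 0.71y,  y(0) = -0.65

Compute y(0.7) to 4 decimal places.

Euler: y_{n+1} = y_n + h·f(s_n, y_n).
s=0.000000, y=-0.650000: f=-1.271500 → y ← -0.650000 + 0.14·(-1.271500) = -0.828010
s=0.140000, y=-0.828010: f=-1.292067 → y ← -0.828010 + 0.14·(-1.292067) = -1.008899
s=0.280000, y=-1.008899: f=-1.328503 → y ← -1.008899 + 0.14·(-1.328503) = -1.194890
s=0.420000, y=-1.194890: f=-1.380580 → y ← -1.194890 + 0.14·(-1.380580) = -1.388171
s=0.560000, y=-1.388171: f=-1.448281 → y ← -1.388171 + 0.14·(-1.448281) = -1.590930
y(0.7) ≈ -1.5909

-1.5909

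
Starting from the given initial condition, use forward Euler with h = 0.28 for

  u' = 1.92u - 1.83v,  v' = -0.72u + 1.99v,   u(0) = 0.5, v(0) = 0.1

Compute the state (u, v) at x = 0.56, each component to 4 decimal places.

Euler on (u,v): u_{n+1} = u_n + h·u', v_{n+1} = v_n + h·v'.
0.000000: (0.500000, 0.100000); f=(0.777000, -0.161000) → (0.717560, 0.054920)
0.280000: (0.717560, 0.054920); f=(1.277212, -0.407352) → (1.075179, -0.059139)
(u(0.56), v(0.56)) ≈ (1.0752, -0.0591)

1.0752, -0.0591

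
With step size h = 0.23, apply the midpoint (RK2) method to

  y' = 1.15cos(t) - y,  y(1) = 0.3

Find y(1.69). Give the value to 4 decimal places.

Midpoint: k1 = f(t_n, y_n); k2 = f(t_n + h/2, y_n + (h/2)·k1); y_{n+1} = y_n + h·k2.
t=1.000000, y=0.300000:
  k1 = f(1.000000, 0.300000) = 0.321348
  k2 = f(1.115000, 0.336955) = 0.169249
  y ← 0.300000 + 0.23·0.169249 = 0.338927
t=1.230000, y=0.338927:
  k1 = f(1.230000, 0.338927) = 0.045446
  k2 = f(1.345000, 0.344154) = -0.086689
  y ← 0.338927 + 0.23·(-0.086689) = 0.318989
t=1.460000, y=0.318989:
  k1 = f(1.460000, 0.318989) = -0.191834
  k2 = f(1.575000, 0.296928) = -0.301762
  y ← 0.318989 + 0.23·(-0.301762) = 0.249584
y(1.69) ≈ 0.2496

0.2496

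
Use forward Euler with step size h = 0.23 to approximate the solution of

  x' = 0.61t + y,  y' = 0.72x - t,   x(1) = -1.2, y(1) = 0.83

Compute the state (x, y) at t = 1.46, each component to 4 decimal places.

-0.6039, -0.0255

Euler on (x,y): x_{n+1} = x_n + h·x', y_{n+1} = y_n + h·y'.
1.000000: (-1.200000, 0.830000); f=(1.440000, -1.864000) → (-0.868800, 0.401280)
1.230000: (-0.868800, 0.401280); f=(1.151580, -1.855536) → (-0.603937, -0.025493)
(x(1.46), y(1.46)) ≈ (-0.6039, -0.0255)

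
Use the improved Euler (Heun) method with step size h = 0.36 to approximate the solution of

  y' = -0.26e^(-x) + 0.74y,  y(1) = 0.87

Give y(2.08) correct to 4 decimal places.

1.8152

Heun: k1 = f(x_n, y_n); k2 = f(x_n + h, y_n + h·k1); y_{n+1} = y_n + (h/2)·(k1 + k2).
x=1.000000, y=0.870000:
  k1 = f(1.000000, 0.870000) = 0.548151
  k2 = f(1.360000, 1.067334) = 0.723096
  y ← 0.870000 + (0.36/2)·(0.548151 + 0.723096) = 1.098824
x=1.360000, y=1.098824:
  k1 = f(1.360000, 1.098824) = 0.746398
  k2 = f(1.720000, 1.367528) = 0.965413
  y ← 1.098824 + (0.36/2)·(0.746398 + 0.965413) = 1.406951
x=1.720000, y=1.406951:
  k1 = f(1.720000, 1.406951) = 0.994586
  k2 = f(2.080000, 1.765002) = 1.273619
  y ← 1.406951 + (0.36/2)·(0.994586 + 1.273619) = 1.815228
y(2.08) ≈ 1.8152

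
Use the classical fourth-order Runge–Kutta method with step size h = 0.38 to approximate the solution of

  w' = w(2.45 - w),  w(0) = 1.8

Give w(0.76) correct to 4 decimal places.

2.3185

RK4: k1 = f(t_n, w_n); k2 = f(t_n + h/2, w_n + (h/2)·k1); k3 = f(t_n + h/2, w_n + (h/2)·k2); k4 = f(t_n + h, w_n + h·k3); w_{n+1} = w_n + (h/6)·(k1 + 2k2 + 2k3 + k4).
t=0.000000, w=1.800000:
  k1 = f(0.000000, 1.800000) = 1.170000
  k2 = f(0.190000, 2.022300) = 0.864938
  k3 = f(0.190000, 1.964338) = 0.954004
  k4 = f(0.380000, 2.162522) = 0.621678
  w ← 1.800000 + (0.38/6)·(k1 + 2k2 + 2k3 + k4) = 2.143872
t=0.380000, w=2.143872:
  k1 = f(0.380000, 2.143872) = 0.656299
  k2 = f(0.570000, 2.268569) = 0.411589
  k3 = f(0.570000, 2.222074) = 0.506468
  k4 = f(0.760000, 2.336330) = 0.265570
  w ← 2.143872 + (0.38/6)·(k1 + 2k2 + 2k3 + k4) = 2.318545
w(0.76) ≈ 2.3185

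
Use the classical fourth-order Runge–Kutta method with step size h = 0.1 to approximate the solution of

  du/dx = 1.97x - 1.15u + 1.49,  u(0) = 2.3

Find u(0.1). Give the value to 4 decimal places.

2.2004

RK4: k1 = f(x_n, u_n); k2 = f(x_n + h/2, u_n + (h/2)·k1); k3 = f(x_n + h/2, u_n + (h/2)·k2); k4 = f(x_n + h, u_n + h·k3); u_{n+1} = u_n + (h/6)·(k1 + 2k2 + 2k3 + k4).
x=0.000000, u=2.300000:
  k1 = f(0.000000, 2.300000) = -1.155000
  k2 = f(0.050000, 2.242250) = -0.990087
  k3 = f(0.050000, 2.250496) = -0.999570
  k4 = f(0.100000, 2.200043) = -0.843049
  u ← 2.300000 + (0.1/6)·(k1 + 2k2 + 2k3 + k4) = 2.200377
u(0.1) ≈ 2.2004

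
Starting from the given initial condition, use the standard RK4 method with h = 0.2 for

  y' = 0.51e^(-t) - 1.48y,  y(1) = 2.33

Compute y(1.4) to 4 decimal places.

1.3348

RK4: k1 = f(t_n, y_n); k2 = f(t_n + h/2, y_n + (h/2)·k1); k3 = f(t_n + h/2, y_n + (h/2)·k2); k4 = f(t_n + h, y_n + h·k3); y_{n+1} = y_n + (h/6)·(k1 + 2k2 + 2k3 + k4).
t=1.000000, y=2.330000:
  k1 = f(1.000000, 2.330000) = -3.260781
  k2 = f(1.100000, 2.003922) = -2.796040
  k3 = f(1.100000, 2.050396) = -2.864822
  k4 = f(1.200000, 1.757036) = -2.446804
  y ← 2.330000 + (0.2/6)·(k1 + 2k2 + 2k3 + k4) = 1.762356
t=1.200000, y=1.762356:
  k1 = f(1.200000, 1.762356) = -2.454678
  k2 = f(1.300000, 1.516889) = -2.106004
  k3 = f(1.300000, 1.551756) = -2.157608
  k4 = f(1.400000, 1.330835) = -1.843871
  y ← 1.762356 + (0.2/6)·(k1 + 2k2 + 2k3 + k4) = 1.334831
y(1.4) ≈ 1.3348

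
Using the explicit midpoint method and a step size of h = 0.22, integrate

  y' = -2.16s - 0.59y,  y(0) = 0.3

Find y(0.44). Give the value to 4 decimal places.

Midpoint: k1 = f(s_n, y_n); k2 = f(s_n + h/2, y_n + (h/2)·k1); y_{n+1} = y_n + h·k2.
s=0.000000, y=0.300000:
  k1 = f(0.000000, 0.300000) = -0.177000
  k2 = f(0.110000, 0.280530) = -0.403113
  y ← 0.300000 + 0.22·(-0.403113) = 0.211315
s=0.220000, y=0.211315:
  k1 = f(0.220000, 0.211315) = -0.599876
  k2 = f(0.330000, 0.145329) = -0.798544
  y ← 0.211315 + 0.22·(-0.798544) = 0.035636
y(0.44) ≈ 0.0356

0.0356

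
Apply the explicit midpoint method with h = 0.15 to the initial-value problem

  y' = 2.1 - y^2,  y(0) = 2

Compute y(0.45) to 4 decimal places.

1.5937

Midpoint: k1 = f(s_n, y_n); k2 = f(s_n + h/2, y_n + (h/2)·k1); y_{n+1} = y_n + h·k2.
s=0.000000, y=2.000000:
  k1 = f(0.000000, 2.000000) = -1.900000
  k2 = f(0.075000, 1.857500) = -1.350306
  y ← 2.000000 + 0.15·(-1.350306) = 1.797454
s=0.150000, y=1.797454:
  k1 = f(0.150000, 1.797454) = -1.130841
  k2 = f(0.225000, 1.712641) = -0.833139
  y ← 1.797454 + 0.15·(-0.833139) = 1.672483
s=0.300000, y=1.672483:
  k1 = f(0.300000, 1.672483) = -0.697200
  k2 = f(0.375000, 1.620193) = -0.525026
  y ← 1.672483 + 0.15·(-0.525026) = 1.593729
y(0.45) ≈ 1.5937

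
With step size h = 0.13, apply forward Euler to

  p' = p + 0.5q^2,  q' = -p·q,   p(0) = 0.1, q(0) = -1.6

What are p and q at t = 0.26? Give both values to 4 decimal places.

Euler on (p,q): p_{n+1} = p_n + h·p', q_{n+1} = q_n + h·q'.
0.000000: (0.100000, -1.600000); f=(1.380000, 0.160000) → (0.279400, -1.579200)
0.130000: (0.279400, -1.579200); f=(1.526336, 0.441228) → (0.477824, -1.521840)
(p(0.26), q(0.26)) ≈ (0.4778, -1.5218)

0.4778, -1.5218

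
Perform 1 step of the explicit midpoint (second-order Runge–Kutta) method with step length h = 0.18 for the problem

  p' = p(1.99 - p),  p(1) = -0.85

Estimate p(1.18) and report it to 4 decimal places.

-1.4373

Midpoint: k1 = f(s_n, p_n); k2 = f(s_n + h/2, p_n + (h/2)·k1); p_{n+1} = p_n + h·k2.
s=1.000000, p=-0.850000:
  k1 = f(1.000000, -0.850000) = -2.414000
  k2 = f(1.090000, -1.067260) = -3.262891
  p ← -0.850000 + 0.18·(-3.262891) = -1.437320
p(1.18) ≈ -1.4373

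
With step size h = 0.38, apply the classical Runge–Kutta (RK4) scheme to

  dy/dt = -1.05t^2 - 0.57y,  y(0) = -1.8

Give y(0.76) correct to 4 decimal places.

RK4: k1 = f(t_n, y_n); k2 = f(t_n + h/2, y_n + (h/2)·k1); k3 = f(t_n + h/2, y_n + (h/2)·k2); k4 = f(t_n + h, y_n + h·k3); y_{n+1} = y_n + (h/6)·(k1 + 2k2 + 2k3 + k4).
t=0.000000, y=-1.800000:
  k1 = f(0.000000, -1.800000) = 1.026000
  k2 = f(0.190000, -1.605060) = 0.876979
  k3 = f(0.190000, -1.633374) = 0.893118
  k4 = f(0.380000, -1.460615) = 0.680931
  y ← -1.800000 + (0.38/6)·(k1 + 2k2 + 2k3 + k4) = -1.467682
t=0.380000, y=-1.467682:
  k1 = f(0.380000, -1.467682) = 0.684959
  k2 = f(0.570000, -1.337540) = 0.421253
  k3 = f(0.570000, -1.387644) = 0.449812
  k4 = f(0.760000, -1.296753) = 0.132669
  y ← -1.467682 + (0.38/6)·(k1 + 2k2 + 2k3 + k4) = -1.305564
y(0.76) ≈ -1.3056

-1.3056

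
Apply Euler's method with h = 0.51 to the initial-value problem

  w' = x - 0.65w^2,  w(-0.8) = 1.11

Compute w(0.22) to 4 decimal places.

0.1171

Euler: w_{n+1} = w_n + h·f(x_n, w_n).
x=-0.800000, w=1.110000: f=-1.600865 → w ← 1.110000 + 0.51·(-1.600865) = 0.293559
x=-0.290000, w=0.293559: f=-0.346015 → w ← 0.293559 + 0.51·(-0.346015) = 0.117091
w(0.22) ≈ 0.1171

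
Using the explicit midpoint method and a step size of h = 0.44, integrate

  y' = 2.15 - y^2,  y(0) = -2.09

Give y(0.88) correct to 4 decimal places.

Midpoint: k1 = f(s_n, y_n); k2 = f(s_n + h/2, y_n + (h/2)·k1); y_{n+1} = y_n + h·k2.
s=0.000000, y=-2.090000:
  k1 = f(0.000000, -2.090000) = -2.218100
  k2 = f(0.220000, -2.577982) = -4.495991
  y ← -2.090000 + 0.44·(-4.495991) = -4.068236
s=0.440000, y=-4.068236:
  k1 = f(0.440000, -4.068236) = -14.400545
  k2 = f(0.660000, -7.236356) = -50.214849
  y ← -4.068236 + 0.44·(-50.214849) = -26.162770
y(0.88) ≈ -26.1628

-26.1628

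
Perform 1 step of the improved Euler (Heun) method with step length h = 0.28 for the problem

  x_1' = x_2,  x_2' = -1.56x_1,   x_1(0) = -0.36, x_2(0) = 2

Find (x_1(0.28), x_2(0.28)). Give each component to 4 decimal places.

Heun on (x_1,x_2): k1 = f(t_n, state_n); k2 = f(t_n + h, state_n + h·k1); state_{n+1} = state_n + (h/2)·(k1 + k2).
0.000000: (-0.360000, 2.000000)
  k1 = (2.000000, 0.561600)
  predictor → (0.200000, 2.157248)
  k2 = (2.157248, -0.312000)
  → (0.222015, 2.034944)
(x_1(0.28), x_2(0.28)) ≈ (0.2220, 2.0349)

0.2220, 2.0349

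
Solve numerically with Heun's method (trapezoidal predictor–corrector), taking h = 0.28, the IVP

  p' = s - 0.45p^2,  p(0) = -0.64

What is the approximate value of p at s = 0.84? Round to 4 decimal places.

-0.4320

Heun: k1 = f(s_n, p_n); k2 = f(s_n + h, p_n + h·k1); p_{n+1} = p_n + (h/2)·(k1 + k2).
s=0.000000, p=-0.640000:
  k1 = f(0.000000, -0.640000) = -0.184320
  k2 = f(0.280000, -0.691610) = 0.064754
  p ← -0.640000 + (0.28/2)·(-0.184320 + 0.064754) = -0.656739
s=0.280000, p=-0.656739:
  k1 = f(0.280000, -0.656739) = 0.085912
  k2 = f(0.560000, -0.632684) = 0.379870
  p ← -0.656739 + (0.28/2)·(0.085912 + 0.379870) = -0.591530
s=0.560000, p=-0.591530:
  k1 = f(0.560000, -0.591530) = 0.402542
  k2 = f(0.840000, -0.478818) = 0.736830
  p ← -0.591530 + (0.28/2)·(0.402542 + 0.736830) = -0.432018
p(0.84) ≈ -0.4320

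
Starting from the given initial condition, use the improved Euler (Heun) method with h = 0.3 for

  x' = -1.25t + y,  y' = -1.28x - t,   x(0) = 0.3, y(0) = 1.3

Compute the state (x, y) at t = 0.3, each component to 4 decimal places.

Heun on (x,y): k1 = f(t_n, state_n); k2 = f(t_n + h, state_n + h·k1); state_{n+1} = state_n + (h/2)·(k1 + k2).
0.000000: (0.300000, 1.300000)
  k1 = (1.300000, -0.384000)
  predictor → (0.690000, 1.184800)
  k2 = (0.809800, -1.183200)
  → (0.616470, 1.064920)
(x(0.3), y(0.3)) ≈ (0.6165, 1.0649)

0.6165, 1.0649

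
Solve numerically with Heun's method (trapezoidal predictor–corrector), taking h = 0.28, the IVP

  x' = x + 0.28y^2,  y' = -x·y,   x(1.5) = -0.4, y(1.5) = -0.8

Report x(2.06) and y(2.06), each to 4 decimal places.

Heun on (x,y): k1 = f(t_n, state_n); k2 = f(t_n + h, state_n + h·k1); state_{n+1} = state_n + (h/2)·(k1 + k2).
1.500000: (-0.400000, -0.800000)
  k1 = (-0.220800, -0.320000)
  predictor → (-0.461824, -0.889600)
  k2 = (-0.240235, -0.410839)
  → (-0.464545, -0.902317)
1.780000: (-0.464545, -0.902317)
  k1 = (-0.236575, -0.419167)
  predictor → (-0.530786, -1.019684)
  k2 = (-0.239654, -0.541234)
  → (-0.531217, -1.036774)
(x(2.06), y(2.06)) ≈ (-0.5312, -1.0368)

-0.5312, -1.0368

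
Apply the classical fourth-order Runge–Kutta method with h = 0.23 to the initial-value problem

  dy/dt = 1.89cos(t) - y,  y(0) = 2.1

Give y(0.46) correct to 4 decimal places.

RK4: k1 = f(t_n, y_n); k2 = f(t_n + h/2, y_n + (h/2)·k1); k3 = f(t_n + h/2, y_n + (h/2)·k2); k4 = f(t_n + h, y_n + h·k3); y_{n+1} = y_n + (h/6)·(k1 + 2k2 + 2k3 + k4).
t=0.000000, y=2.100000:
  k1 = f(0.000000, 2.100000) = -0.210000
  k2 = f(0.115000, 2.075850) = -0.198334
  k3 = f(0.115000, 2.077192) = -0.199675
  k4 = f(0.230000, 2.054075) = -0.213845
  y ← 2.100000 + (0.23/6)·(k1 + 2k2 + 2k3 + k4) = 2.053239
t=0.230000, y=2.053239:
  k1 = f(0.230000, 2.053239) = -0.213009
  k2 = f(0.345000, 2.028743) = -0.250110
  k3 = f(0.345000, 2.024476) = -0.245843
  k4 = f(0.460000, 1.996695) = -0.303155
  y ← 2.053239 + (0.23/6)·(k1 + 2k2 + 2k3 + k4) = 1.995429
y(0.46) ≈ 1.9954

1.9954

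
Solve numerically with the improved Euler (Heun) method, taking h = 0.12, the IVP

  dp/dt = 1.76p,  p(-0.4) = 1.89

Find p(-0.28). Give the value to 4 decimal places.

2.3313

Heun: k1 = f(t_n, p_n); k2 = f(t_n + h, p_n + h·k1); p_{n+1} = p_n + (h/2)·(k1 + k2).
t=-0.400000, p=1.890000:
  k1 = f(-0.400000, 1.890000) = 3.326400
  k2 = f(-0.280000, 2.289168) = 4.028936
  p ← 1.890000 + (0.12/2)·(3.326400 + 4.028936) = 2.331320
p(-0.28) ≈ 2.3313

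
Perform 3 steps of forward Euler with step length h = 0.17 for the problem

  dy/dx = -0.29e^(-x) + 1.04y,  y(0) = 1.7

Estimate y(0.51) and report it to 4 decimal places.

Euler: y_{n+1} = y_n + h·f(x_n, y_n).
x=0.000000, y=1.700000: f=1.478000 → y ← 1.700000 + 0.17·1.478000 = 1.951260
x=0.170000, y=1.951260: f=1.784648 → y ← 1.951260 + 0.17·1.784648 = 2.254650
x=0.340000, y=2.254650: f=2.138423 → y ← 2.254650 + 0.17·2.138423 = 2.618182
y(0.51) ≈ 2.6182

2.6182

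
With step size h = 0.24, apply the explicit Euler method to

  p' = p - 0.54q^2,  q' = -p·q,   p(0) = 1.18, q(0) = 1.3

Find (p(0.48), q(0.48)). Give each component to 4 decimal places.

1.4302, 0.6536

Euler on (p,q): p_{n+1} = p_n + h·p', q_{n+1} = q_n + h·q'.
0.000000: (1.180000, 1.300000); f=(0.267400, -1.534000) → (1.244176, 0.931840)
0.240000: (1.244176, 0.931840); f=(0.775280, -1.159373) → (1.430243, 0.653590)
(p(0.48), q(0.48)) ≈ (1.4302, 0.6536)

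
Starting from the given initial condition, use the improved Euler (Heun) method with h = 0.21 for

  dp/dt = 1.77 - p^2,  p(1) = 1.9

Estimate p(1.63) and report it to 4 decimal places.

Heun: k1 = f(t_n, p_n); k2 = f(t_n + h, p_n + h·k1); p_{n+1} = p_n + (h/2)·(k1 + k2).
t=1.000000, p=1.900000:
  k1 = f(1.000000, 1.900000) = -1.840000
  k2 = f(1.210000, 1.513600) = -0.520985
  p ← 1.900000 + (0.21/2)·(-1.840000 + (-0.520985)) = 1.652097
t=1.210000, p=1.652097:
  k1 = f(1.210000, 1.652097) = -0.959423
  k2 = f(1.420000, 1.450618) = -0.334292
  p ← 1.652097 + (0.21/2)·(-0.959423 + (-0.334292)) = 1.516257
t=1.420000, p=1.516257:
  k1 = f(1.420000, 1.516257) = -0.529034
  k2 = f(1.630000, 1.405159) = -0.204473
  p ← 1.516257 + (0.21/2)·(-0.529034 + (-0.204473)) = 1.439238
p(1.63) ≈ 1.4392

1.4392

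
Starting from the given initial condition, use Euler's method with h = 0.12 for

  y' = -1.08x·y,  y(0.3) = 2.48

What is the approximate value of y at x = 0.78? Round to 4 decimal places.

1.9168

Euler: y_{n+1} = y_n + h·f(x_n, y_n).
x=0.300000, y=2.480000: f=-0.803520 → y ← 2.480000 + 0.12·(-0.803520) = 2.383578
x=0.420000, y=2.383578: f=-1.081191 → y ← 2.383578 + 0.12·(-1.081191) = 2.253835
x=0.540000, y=2.253835: f=-1.314436 → y ← 2.253835 + 0.12·(-1.314436) = 2.096102
x=0.660000, y=2.096102: f=-1.494102 → y ← 2.096102 + 0.12·(-1.494102) = 1.916810
y(0.78) ≈ 1.9168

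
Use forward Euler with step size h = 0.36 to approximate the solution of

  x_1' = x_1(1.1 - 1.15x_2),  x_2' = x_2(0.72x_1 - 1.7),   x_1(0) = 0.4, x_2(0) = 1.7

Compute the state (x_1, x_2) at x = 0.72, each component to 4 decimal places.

0.2907, 0.3843

Euler on (x_1,x_2): x_1_{n+1} = x_1_n + h·x_1', x_2_{n+1} = x_2_n + h·x_2'.
0.000000: (0.400000, 1.700000); f=(-0.342000, -2.400400) → (0.276880, 0.835856)
0.360000: (0.276880, 0.835856); f=(0.038421, -1.254324) → (0.290712, 0.384299)
(x_1(0.72), x_2(0.72)) ≈ (0.2907, 0.3843)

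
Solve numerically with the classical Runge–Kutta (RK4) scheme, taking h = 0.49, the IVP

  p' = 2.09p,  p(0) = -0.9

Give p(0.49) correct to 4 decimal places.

-2.4960

RK4: k1 = f(t_n, p_n); k2 = f(t_n + h/2, p_n + (h/2)·k1); k3 = f(t_n + h/2, p_n + (h/2)·k2); k4 = f(t_n + h, p_n + h·k3); p_{n+1} = p_n + (h/6)·(k1 + 2k2 + 2k3 + k4).
t=0.000000, p=-0.900000:
  k1 = f(0.000000, -0.900000) = -1.881000
  k2 = f(0.245000, -1.360845) = -2.844166
  k3 = f(0.245000, -1.596821) = -3.337355
  k4 = f(0.490000, -2.535304) = -5.298785
  p ← -0.900000 + (0.49/6)·(k1 + 2k2 + 2k3 + k4) = -2.495998
p(0.49) ≈ -2.4960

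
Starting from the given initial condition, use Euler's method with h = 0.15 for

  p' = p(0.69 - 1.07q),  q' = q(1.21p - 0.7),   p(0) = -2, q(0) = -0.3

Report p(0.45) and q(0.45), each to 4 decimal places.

Euler on (p,q): p_{n+1} = p_n + h·p', q_{n+1} = q_n + h·q'.
0.000000: (-2.000000, -0.300000); f=(-2.022000, 0.936000) → (-2.303300, -0.159600)
0.150000: (-2.303300, -0.159600); f=(-1.982616, 0.556524) → (-2.600692, -0.076121)
0.300000: (-2.600692, -0.076121); f=(-2.006304, 0.292827) → (-2.901638, -0.032197)
(p(0.45), q(0.45)) ≈ (-2.9016, -0.0322)

-2.9016, -0.0322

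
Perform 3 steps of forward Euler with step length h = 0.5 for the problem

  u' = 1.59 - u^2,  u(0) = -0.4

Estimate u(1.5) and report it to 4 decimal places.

Euler: u_{n+1} = u_n + h·f(x_n, u_n).
x=0.000000, u=-0.400000: f=1.430000 → u ← -0.400000 + 0.5·1.430000 = 0.315000
x=0.500000, u=0.315000: f=1.490775 → u ← 0.315000 + 0.5·1.490775 = 1.060388
x=1.000000, u=1.060388: f=0.465578 → u ← 1.060388 + 0.5·0.465578 = 1.293177
u(1.5) ≈ 1.2932

1.2932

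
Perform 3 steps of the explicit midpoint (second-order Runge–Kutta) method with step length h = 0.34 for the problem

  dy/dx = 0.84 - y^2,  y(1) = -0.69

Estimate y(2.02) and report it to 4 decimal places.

Midpoint: k1 = f(x_n, y_n); k2 = f(x_n + h/2, y_n + (h/2)·k1); y_{n+1} = y_n + h·k2.
x=1.000000, y=-0.690000:
  k1 = f(1.000000, -0.690000) = 0.363900
  k2 = f(1.170000, -0.628137) = 0.445444
  y ← -0.690000 + 0.34·0.445444 = -0.538549
x=1.340000, y=-0.538549:
  k1 = f(1.340000, -0.538549) = 0.549965
  k2 = f(1.510000, -0.445055) = 0.641926
  y ← -0.538549 + 0.34·0.641926 = -0.320294
x=1.680000, y=-0.320294:
  k1 = f(1.680000, -0.320294) = 0.737412
  k2 = f(1.850000, -0.194934) = 0.802001
  y ← -0.320294 + 0.34·0.802001 = -0.047614
y(2.02) ≈ -0.0476

-0.0476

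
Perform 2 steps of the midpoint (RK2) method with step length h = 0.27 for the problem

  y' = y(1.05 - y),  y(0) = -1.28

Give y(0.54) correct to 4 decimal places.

Midpoint: k1 = f(t_n, y_n); k2 = f(t_n + h/2, y_n + (h/2)·k1); y_{n+1} = y_n + h·k2.
t=0.000000, y=-1.280000:
  k1 = f(0.000000, -1.280000) = -2.982400
  k2 = f(0.135000, -1.682624) = -4.597979
  y ← -1.280000 + 0.27·(-4.597979) = -2.521454
t=0.270000, y=-2.521454:
  k1 = f(0.270000, -2.521454) = -9.005259
  k2 = f(0.405000, -3.737164) = -17.890418
  y ← -2.521454 + 0.27·(-17.890418) = -7.351867
y(0.54) ≈ -7.3519

-7.3519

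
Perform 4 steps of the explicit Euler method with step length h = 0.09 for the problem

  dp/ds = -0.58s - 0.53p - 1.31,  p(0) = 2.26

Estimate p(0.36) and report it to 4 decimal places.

1.3925

Euler: p_{n+1} = p_n + h·f(s_n, p_n).
s=0.000000, p=2.260000: f=-2.507800 → p ← 2.260000 + 0.09·(-2.507800) = 2.034298
s=0.090000, p=2.034298: f=-2.440378 → p ← 2.034298 + 0.09·(-2.440378) = 1.814664
s=0.180000, p=1.814664: f=-2.376172 → p ← 1.814664 + 0.09·(-2.376172) = 1.600809
s=0.270000, p=1.600809: f=-2.315029 → p ← 1.600809 + 0.09·(-2.315029) = 1.392456
p(0.36) ≈ 1.3925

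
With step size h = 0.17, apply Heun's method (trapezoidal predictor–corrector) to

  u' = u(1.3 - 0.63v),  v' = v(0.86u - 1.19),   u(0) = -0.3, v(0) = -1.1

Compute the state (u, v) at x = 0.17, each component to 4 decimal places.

-0.4130, -0.8564

Heun on (u,v): k1 = f(x_n, state_n); k2 = f(x_n + h, state_n + h·k1); state_{n+1} = state_n + (h/2)·(k1 + k2).
0.000000: (-0.300000, -1.100000)
  k1 = (-0.597900, 1.592800)
  predictor → (-0.401643, -0.829224)
  k2 = (-0.731959, 1.273201)
  → (-0.413038, -0.856390)
(u(0.17), v(0.17)) ≈ (-0.4130, -0.8564)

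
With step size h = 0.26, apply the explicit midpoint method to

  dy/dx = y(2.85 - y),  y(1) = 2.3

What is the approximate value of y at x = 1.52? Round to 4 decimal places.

2.6865

Midpoint: k1 = f(x_n, y_n); k2 = f(x_n + h/2, y_n + (h/2)·k1); y_{n+1} = y_n + h·k2.
x=1.000000, y=2.300000:
  k1 = f(1.000000, 2.300000) = 1.265000
  k2 = f(1.130000, 2.464450) = 0.950169
  y ← 2.300000 + 0.26·0.950169 = 2.547044
x=1.260000, y=2.547044:
  k1 = f(1.260000, 2.547044) = 0.771643
  k2 = f(1.390000, 2.647357) = 0.536467
  y ← 2.547044 + 0.26·0.536467 = 2.686525
y(1.52) ≈ 2.6865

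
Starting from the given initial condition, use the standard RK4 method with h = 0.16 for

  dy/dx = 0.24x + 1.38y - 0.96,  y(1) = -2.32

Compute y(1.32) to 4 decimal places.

-3.8834

RK4: k1 = f(x_n, y_n); k2 = f(x_n + h/2, y_n + (h/2)·k1); k3 = f(x_n + h/2, y_n + (h/2)·k2); k4 = f(x_n + h, y_n + h·k3); y_{n+1} = y_n + (h/6)·(k1 + 2k2 + 2k3 + k4).
x=1.000000, y=-2.320000:
  k1 = f(1.000000, -2.320000) = -3.921600
  k2 = f(1.080000, -2.633728) = -4.335345
  k3 = f(1.080000, -2.666828) = -4.381022
  k4 = f(1.160000, -3.020964) = -4.850530
  y ← -2.320000 + (0.16/6)·(k1 + 2k2 + 2k3 + k4) = -3.018796
x=1.160000, y=-3.018796:
  k1 = f(1.160000, -3.018796) = -4.847539
  k2 = f(1.240000, -3.406599) = -5.363507
  k3 = f(1.240000, -3.447877) = -5.420470
  k4 = f(1.320000, -3.886072) = -6.005979
  y ← -3.018796 + (0.16/6)·(k1 + 2k2 + 2k3 + k4) = -3.883369
y(1.32) ≈ -3.8834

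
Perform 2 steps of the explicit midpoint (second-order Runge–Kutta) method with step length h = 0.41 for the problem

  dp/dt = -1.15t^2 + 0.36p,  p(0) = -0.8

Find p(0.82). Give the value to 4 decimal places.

-1.2808

Midpoint: k1 = f(t_n, p_n); k2 = f(t_n + h/2, p_n + (h/2)·k1); p_{n+1} = p_n + h·k2.
t=0.000000, p=-0.800000:
  k1 = f(0.000000, -0.800000) = -0.288000
  k2 = f(0.205000, -0.859040) = -0.357583
  p ← -0.800000 + 0.41·(-0.357583) = -0.946609
t=0.410000, p=-0.946609:
  k1 = f(0.410000, -0.946609) = -0.534094
  k2 = f(0.615000, -1.056098) = -0.815154
  p ← -0.946609 + 0.41·(-0.815154) = -1.280822
p(0.82) ≈ -1.2808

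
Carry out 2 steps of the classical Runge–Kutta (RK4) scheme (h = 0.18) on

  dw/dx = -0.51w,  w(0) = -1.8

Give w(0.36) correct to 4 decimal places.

RK4: k1 = f(x_n, w_n); k2 = f(x_n + h/2, w_n + (h/2)·k1); k3 = f(x_n + h/2, w_n + (h/2)·k2); k4 = f(x_n + h, w_n + h·k3); w_{n+1} = w_n + (h/6)·(k1 + 2k2 + 2k3 + k4).
x=0.000000, w=-1.800000:
  k1 = f(0.000000, -1.800000) = 0.918000
  k2 = f(0.090000, -1.717380) = 0.875864
  k3 = f(0.090000, -1.721172) = 0.877798
  k4 = f(0.180000, -1.641996) = 0.837418
  w ← -1.800000 + (0.18/6)·(k1 + 2k2 + 2k3 + k4) = -1.642118
x=0.180000, w=-1.642118:
  k1 = f(0.180000, -1.642118) = 0.837480
  k2 = f(0.270000, -1.566745) = 0.799040
  k3 = f(0.270000, -1.570204) = 0.800804
  k4 = f(0.360000, -1.497973) = 0.763966
  w ← -1.642118 + (0.18/6)·(k1 + 2k2 + 2k3 + k4) = -1.498084
w(0.36) ≈ -1.4981

-1.4981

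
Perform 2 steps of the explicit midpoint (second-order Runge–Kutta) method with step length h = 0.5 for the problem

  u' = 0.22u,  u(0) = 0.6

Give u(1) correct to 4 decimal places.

0.7473

Midpoint: k1 = f(x_n, u_n); k2 = f(x_n + h/2, u_n + (h/2)·k1); u_{n+1} = u_n + h·k2.
x=0.000000, u=0.600000:
  k1 = f(0.000000, 0.600000) = 0.132000
  k2 = f(0.250000, 0.633000) = 0.139260
  u ← 0.600000 + 0.5·0.139260 = 0.669630
x=0.500000, u=0.669630:
  k1 = f(0.500000, 0.669630) = 0.147319
  k2 = f(0.750000, 0.706460) = 0.155421
  u ← 0.669630 + 0.5·0.155421 = 0.747341
u(1) ≈ 0.7473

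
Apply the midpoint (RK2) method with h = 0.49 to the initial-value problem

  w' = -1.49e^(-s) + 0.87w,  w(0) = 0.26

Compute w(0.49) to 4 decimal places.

-0.3326

Midpoint: k1 = f(s_n, w_n); k2 = f(s_n + h/2, w_n + (h/2)·k1); w_{n+1} = w_n + h·k2.
s=0.000000, w=0.260000:
  k1 = f(0.000000, 0.260000) = -1.263800
  k2 = f(0.245000, -0.049631) = -1.209409
  w ← 0.260000 + 0.49·(-1.209409) = -0.332610
w(0.49) ≈ -0.3326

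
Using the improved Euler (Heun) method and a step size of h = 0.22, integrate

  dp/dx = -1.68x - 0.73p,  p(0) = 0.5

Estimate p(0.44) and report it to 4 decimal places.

0.2131

Heun: k1 = f(x_n, p_n); k2 = f(x_n + h, p_n + h·k1); p_{n+1} = p_n + (h/2)·(k1 + k2).
x=0.000000, p=0.500000:
  k1 = f(0.000000, 0.500000) = -0.365000
  k2 = f(0.220000, 0.419700) = -0.675981
  p ← 0.500000 + (0.22/2)·(-0.365000 + (-0.675981)) = 0.385492
x=0.220000, p=0.385492:
  k1 = f(0.220000, 0.385492) = -0.651009
  k2 = f(0.440000, 0.242270) = -0.916057
  p ← 0.385492 + (0.22/2)·(-0.651009 + (-0.916057)) = 0.213115
p(0.44) ≈ 0.2131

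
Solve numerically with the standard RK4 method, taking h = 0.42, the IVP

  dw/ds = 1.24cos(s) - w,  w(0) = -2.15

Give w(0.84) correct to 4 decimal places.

RK4: k1 = f(s_n, w_n); k2 = f(s_n + h/2, w_n + (h/2)·k1); k3 = f(s_n + h/2, w_n + (h/2)·k2); k4 = f(s_n + h, w_n + h·k3); w_{n+1} = w_n + (h/6)·(k1 + 2k2 + 2k3 + k4).
s=0.000000, w=-2.150000:
  k1 = f(0.000000, -2.150000) = 3.390000
  k2 = f(0.210000, -1.438100) = 2.650858
  k3 = f(0.210000, -1.593320) = 2.806078
  k4 = f(0.420000, -0.971447) = 2.103677
  w ← -2.150000 + (0.42/6)·(k1 + 2k2 + 2k3 + k4) = -1.001471
s=0.420000, w=-1.001471:
  k1 = f(0.420000, -1.001471) = 2.133702
  k2 = f(0.630000, -0.553394) = 1.555348
  k3 = f(0.630000, -0.674848) = 1.676802
  k4 = f(0.840000, -0.297214) = 1.124868
  w ← -1.001471 + (0.42/6)·(k1 + 2k2 + 2k3 + k4) = -0.320870
w(0.84) ≈ -0.3209

-0.3209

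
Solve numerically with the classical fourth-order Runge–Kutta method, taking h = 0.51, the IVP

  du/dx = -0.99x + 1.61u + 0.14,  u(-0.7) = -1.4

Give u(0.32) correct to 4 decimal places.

-6.0209

RK4: k1 = f(x_n, u_n); k2 = f(x_n + h/2, u_n + (h/2)·k1); k3 = f(x_n + h/2, u_n + (h/2)·k2); k4 = f(x_n + h, u_n + h·k3); u_{n+1} = u_n + (h/6)·(k1 + 2k2 + 2k3 + k4).
x=-0.700000, u=-1.400000:
  k1 = f(-0.700000, -1.400000) = -1.421000
  k2 = f(-0.445000, -1.762355) = -2.256842
  k3 = f(-0.445000, -1.975495) = -2.599996
  k4 = f(-0.190000, -2.725998) = -4.060757
  u ← -1.400000 + (0.51/6)·(k1 + 2k2 + 2k3 + k4) = -2.691612
x=-0.190000, u=-2.691612:
  k1 = f(-0.190000, -2.691612) = -4.005395
  k2 = f(0.065000, -3.712987) = -5.902260
  k3 = f(0.065000, -4.196688) = -6.681018
  k4 = f(0.320000, -6.098931) = -9.996079
  u ← -2.691612 + (0.51/6)·(k1 + 2k2 + 2k3 + k4) = -6.020894
u(0.32) ≈ -6.0209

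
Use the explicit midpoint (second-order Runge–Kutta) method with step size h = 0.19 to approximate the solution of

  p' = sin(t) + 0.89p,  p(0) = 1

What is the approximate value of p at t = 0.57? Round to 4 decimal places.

1.8422

Midpoint: k1 = f(t_n, p_n); k2 = f(t_n + h/2, p_n + (h/2)·k1); p_{n+1} = p_n + h·k2.
t=0.000000, p=1.000000:
  k1 = f(0.000000, 1.000000) = 0.890000
  k2 = f(0.095000, 1.084550) = 1.060107
  p ← 1.000000 + 0.19·1.060107 = 1.201420
t=0.190000, p=1.201420:
  k1 = f(0.190000, 1.201420) = 1.258123
  k2 = f(0.285000, 1.320942) = 1.456796
  p ← 1.201420 + 0.19·1.456796 = 1.478211
t=0.380000, p=1.478211:
  k1 = f(0.380000, 1.478211) = 1.686529
  k2 = f(0.475000, 1.638432) = 1.915543
  p ← 1.478211 + 0.19·1.915543 = 1.842165
p(0.57) ≈ 1.8422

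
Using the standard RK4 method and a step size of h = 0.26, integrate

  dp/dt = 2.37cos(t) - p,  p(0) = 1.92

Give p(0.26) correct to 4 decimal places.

2.0165

RK4: k1 = f(t_n, p_n); k2 = f(t_n + h/2, p_n + (h/2)·k1); k3 = f(t_n + h/2, p_n + (h/2)·k2); k4 = f(t_n + h, p_n + h·k3); p_{n+1} = p_n + (h/6)·(k1 + 2k2 + 2k3 + k4).
t=0.000000, p=1.920000:
  k1 = f(0.000000, 1.920000) = 0.450000
  k2 = f(0.130000, 1.978500) = 0.371502
  k3 = f(0.130000, 1.968295) = 0.381706
  k4 = f(0.260000, 2.019244) = 0.271101
  p ← 1.920000 + (0.26/6)·(k1 + 2k2 + 2k3 + k4) = 2.016526
p(0.26) ≈ 2.0165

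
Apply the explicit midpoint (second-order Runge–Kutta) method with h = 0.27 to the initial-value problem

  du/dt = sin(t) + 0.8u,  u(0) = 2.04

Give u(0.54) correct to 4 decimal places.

Midpoint: k1 = f(t_n, u_n); k2 = f(t_n + h/2, u_n + (h/2)·k1); u_{n+1} = u_n + h·k2.
t=0.000000, u=2.040000:
  k1 = f(0.000000, 2.040000) = 1.632000
  k2 = f(0.135000, 2.260320) = 1.942846
  u ← 2.040000 + 0.27·1.942846 = 2.564569
t=0.270000, u=2.564569:
  k1 = f(0.270000, 2.564569) = 2.318386
  k2 = f(0.405000, 2.877551) = 2.696059
  u ← 2.564569 + 0.27·2.696059 = 3.292505
u(0.54) ≈ 3.2925

3.2925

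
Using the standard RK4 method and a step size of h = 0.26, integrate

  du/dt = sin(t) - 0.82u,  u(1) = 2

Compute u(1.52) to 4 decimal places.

1.7066

RK4: k1 = f(t_n, u_n); k2 = f(t_n + h/2, u_n + (h/2)·k1); k3 = f(t_n + h/2, u_n + (h/2)·k2); k4 = f(t_n + h, u_n + h·k3); u_{n+1} = u_n + (h/6)·(k1 + 2k2 + 2k3 + k4).
t=1.000000, u=2.000000:
  k1 = f(1.000000, 2.000000) = -0.798529
  k2 = f(1.130000, 1.896191) = -0.650465
  k3 = f(1.130000, 1.915440) = -0.666248
  k4 = f(1.260000, 1.826775) = -0.545866
  u ← 2.000000 + (0.26/6)·(k1 + 2k2 + 2k3 + k4) = 1.827628
t=1.260000, u=1.827628:
  k1 = f(1.260000, 1.827628) = -0.546564
  k2 = f(1.390000, 1.756574) = -0.456690
  k3 = f(1.390000, 1.768258) = -0.466271
  k4 = f(1.520000, 1.706397) = -0.400536
  u ← 1.827628 + (0.26/6)·(k1 + 2k2 + 2k3 + k4) = 1.706597
u(1.52) ≈ 1.7066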